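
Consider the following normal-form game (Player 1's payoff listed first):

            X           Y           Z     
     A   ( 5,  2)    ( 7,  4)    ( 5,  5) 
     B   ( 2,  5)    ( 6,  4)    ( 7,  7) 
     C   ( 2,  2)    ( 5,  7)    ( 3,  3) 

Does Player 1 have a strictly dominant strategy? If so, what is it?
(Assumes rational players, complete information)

No strictly dominant strategy exists for Player 1

Work:
A strategy strictly dominates another if it gives a strictly higher payoff against every opponent action. Compare each pair of P1's strategies column-by-column:
  A vs B: [5 vs 2, 7 vs 6, 5 vs 7] → A does not strictly dominate B (column Z: 5 ≤ 7)
  A vs C: [5 vs 2, 7 vs 5, 5 vs 3] → A strictly dominates C
  B vs A: [2 vs 5, 6 vs 7, 7 vs 5] → B does not strictly dominate A (column X: 2 ≤ 5)
  B vs C: [2 vs 2, 6 vs 5, 7 vs 3] → B does not strictly dominate C (column X: 2 ≤ 2)
  C vs A: [2 vs 5, 5 vs 7, 3 vs 5] → C does not strictly dominate A (column X: 2 ≤ 5)
  C vs B: [2 vs 2, 5 vs 6, 3 vs 7] → C does not strictly dominate B (column X: 2 ≤ 2)
No single strategy strictly dominates all others → no strictly dominant strategy.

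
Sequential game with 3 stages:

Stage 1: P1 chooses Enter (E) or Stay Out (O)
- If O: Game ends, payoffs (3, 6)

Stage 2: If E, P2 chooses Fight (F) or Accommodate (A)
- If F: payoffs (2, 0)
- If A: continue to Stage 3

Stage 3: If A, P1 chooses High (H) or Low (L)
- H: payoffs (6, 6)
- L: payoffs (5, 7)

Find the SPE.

SPE: (E, A, H); Outcome (6, 6)

Work:
Stage 3: P1 chooses H (6 vs 5)
Stage 2: P2: F->0, A->6 (anticipating H). Choose A
Stage 1: P1: O->3, E->6 (anticipating A, H). Choose E
SPE path: E -> A -> H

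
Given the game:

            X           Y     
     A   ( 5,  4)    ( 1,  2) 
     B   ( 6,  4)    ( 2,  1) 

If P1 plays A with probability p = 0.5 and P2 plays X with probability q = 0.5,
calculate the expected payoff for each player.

E[P1] = 3.5, E[P2] = 2.75

Work:
E[P1] = p·q·π₁(A,X) + p·(1-q)·π₁(A,Y) + (1-p)·q·π₁(B,X) + (1-p)·(1-q)·π₁(B,Y)
= 0.5·0.5·5 + 0.5·0.5·1 + 0.5·0.5·6 + 0.5·0.5·2
= 3.5

E[P2] = 2.75 (similar calculation)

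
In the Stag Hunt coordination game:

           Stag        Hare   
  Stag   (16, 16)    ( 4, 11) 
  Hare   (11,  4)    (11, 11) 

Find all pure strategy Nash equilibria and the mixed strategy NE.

Pure NE: (Stag, Stag) and (Hare, Hare); Mixed NE: p = 0.5833, q = 0.5833

Work:
Check pure NE:
(Stag, Stag): (16, 16) - no unilateral deviation beneficial
(Hare, Hare): (11, 11) - no unilateral deviation beneficial
Mixed NE: P1 plays Stag with p = 0.5833, P2 plays Stag with q = 0.5833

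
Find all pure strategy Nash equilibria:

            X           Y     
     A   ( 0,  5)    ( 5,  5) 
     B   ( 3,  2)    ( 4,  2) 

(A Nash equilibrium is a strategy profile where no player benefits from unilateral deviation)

Nash equilibrium: (A, Y), (B, X)

Work:
Best responses:
  P1 vs X: payoffs [0, 3] → best response B (payoff 3)
  P1 vs Y: payoffs [5, 4] → best response A (payoff 5)
  P2 vs A: payoffs [5, 5] → best response X/Y (payoff 5)
  P2 vs B: payoffs [2, 2] → best response X/Y (payoff 2)
Mutual best responses: (A,Y), (B,X) → Nash equilibria.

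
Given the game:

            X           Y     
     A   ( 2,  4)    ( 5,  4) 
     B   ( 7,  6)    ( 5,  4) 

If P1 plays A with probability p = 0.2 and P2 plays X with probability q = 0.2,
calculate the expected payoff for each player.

E[P1] = 5.2, E[P2] = 4.32

Work:
E[P1] = p·q·π₁(A,X) + p·(1-q)·π₁(A,Y) + (1-p)·q·π₁(B,X) + (1-p)·(1-q)·π₁(B,Y)
= 0.2·0.2·2 + 0.2·0.8·5 + 0.8·0.2·7 + 0.8·0.8·5
= 5.2

E[P2] = 4.32 (similar calculation)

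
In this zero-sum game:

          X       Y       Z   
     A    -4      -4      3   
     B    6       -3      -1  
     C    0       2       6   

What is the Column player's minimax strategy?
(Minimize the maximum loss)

Column should play Y, value = 2

Work:
Column player minimizes Row's maximum payoff:
Column X: max payoff to Row = 6
Column Y: max payoff to Row = 2
Column Z: max payoff to Row = 6
Minimum is 2, achieved by column Y.
Minimax strategy: Y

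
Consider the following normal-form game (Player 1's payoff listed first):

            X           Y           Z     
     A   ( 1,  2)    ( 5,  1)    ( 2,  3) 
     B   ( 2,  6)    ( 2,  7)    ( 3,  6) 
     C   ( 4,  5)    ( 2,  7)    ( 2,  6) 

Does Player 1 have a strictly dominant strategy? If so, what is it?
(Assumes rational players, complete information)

No strictly dominant strategy exists for Player 1

Work:
A strategy strictly dominates another if it gives a strictly higher payoff against every opponent action. Compare each pair of P1's strategies column-by-column:
  A vs B: [1 vs 2, 5 vs 2, 2 vs 3] → A does not strictly dominate B (column X: 1 ≤ 2)
  A vs C: [1 vs 4, 5 vs 2, 2 vs 2] → A does not strictly dominate C (column X: 1 ≤ 4)
  B vs A: [2 vs 1, 2 vs 5, 3 vs 2] → B does not strictly dominate A (column Y: 2 ≤ 5)
  B vs C: [2 vs 4, 2 vs 2, 3 vs 2] → B does not strictly dominate C (column X: 2 ≤ 4)
  C vs A: [4 vs 1, 2 vs 5, 2 vs 2] → C does not strictly dominate A (column Y: 2 ≤ 5)
  C vs B: [4 vs 2, 2 vs 2, 2 vs 3] → C does not strictly dominate B (column Y: 2 ≤ 2)
No single strategy strictly dominates all others → no strictly dominant strategy.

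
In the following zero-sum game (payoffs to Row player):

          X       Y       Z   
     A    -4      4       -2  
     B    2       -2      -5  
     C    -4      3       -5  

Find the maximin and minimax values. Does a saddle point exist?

Maximin = -4, Minimax = -2, Saddle: False

Work:
Row minimums: [-4, -5, -5] → maximin = -4
Column maximums: [2, 4, -2] → minimax = -2
No saddle point (maximin ≠ minimax). Mixed strategy needed.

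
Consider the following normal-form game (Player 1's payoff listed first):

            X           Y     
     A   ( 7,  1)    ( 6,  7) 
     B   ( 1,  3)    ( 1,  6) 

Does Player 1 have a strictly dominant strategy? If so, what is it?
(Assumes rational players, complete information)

Yes, Player 1's strictly dominant strategy is A

Work:
A strategy strictly dominates another if it gives a strictly higher payoff against every opponent action. Compare each pair of P1's strategies column-by-column:
  A vs B: [7 vs 1, 6 vs 1] → A strictly dominates B
  B vs A: [1 vs 7, 1 vs 6] → B does not strictly dominate A (column X: 1 ≤ 7)
A strictly dominates every other strategy → strictly dominant.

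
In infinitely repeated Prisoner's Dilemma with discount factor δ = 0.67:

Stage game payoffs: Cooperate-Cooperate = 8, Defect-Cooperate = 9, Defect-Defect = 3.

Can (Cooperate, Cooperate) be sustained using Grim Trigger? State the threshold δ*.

δ* = 0.1667; since δ = 0.67 ≥ 0.1667, cooperation can be sustained

Work:
For Grim Trigger:
Cooperate forever: 8/(1-δ)
Defect then punished: 9 + 3·δ/(1-δ)
Need: 8/(1-δ) ≥ 9 + 3·δ/(1-δ)
Solving: δ ≥ (T-R)/(T-P) = (9-8)/(9-3) = 0.1667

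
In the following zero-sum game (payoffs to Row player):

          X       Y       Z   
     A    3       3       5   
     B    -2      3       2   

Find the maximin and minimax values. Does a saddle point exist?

Maximin = 3, Minimax = 3, Saddle: True

Work:
Row minimums: [3, -2] → maximin = 3
Column maximums: [3, 3, 5] → minimax = 3
Saddle point exists! Game value = 3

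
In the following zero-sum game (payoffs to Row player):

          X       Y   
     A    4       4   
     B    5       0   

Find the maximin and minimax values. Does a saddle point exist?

Maximin = 4, Minimax = 4, Saddle: True

Work:
Row minimums: [4, 0] → maximin = 4
Column maximums: [5, 4] → minimax = 4
Saddle point exists! Game value = 4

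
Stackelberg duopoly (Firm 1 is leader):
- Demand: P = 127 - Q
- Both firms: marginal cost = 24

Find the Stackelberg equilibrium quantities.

q₁* (leader) = 51.5, q₂* (follower) = 25.75

Work:
Follower's reaction: q₂ = (a - c - q₁)/2
Leader substitutes: π₁ = q₁·(a - q₁ - (a-c-q₁)/2 - c)
FOC: q₁* = (127 - 24)/2 = 51.50
Then: q₂* = (127 - 24 - 51.5)/2 = 25.75
Leader has first-mover advantage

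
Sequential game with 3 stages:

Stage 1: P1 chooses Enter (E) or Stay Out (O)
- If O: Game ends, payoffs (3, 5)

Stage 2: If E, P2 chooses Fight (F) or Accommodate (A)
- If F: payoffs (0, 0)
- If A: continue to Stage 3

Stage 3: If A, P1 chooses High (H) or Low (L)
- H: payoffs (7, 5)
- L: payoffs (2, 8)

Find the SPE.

SPE: (E, A, H); Outcome (7, 5)

Work:
Stage 3: P1 chooses H (7 vs 2)
Stage 2: P2: F->0, A->5 (anticipating H). Choose A
Stage 1: P1: O->3, E->7 (anticipating A, H). Choose E
SPE path: E -> A -> H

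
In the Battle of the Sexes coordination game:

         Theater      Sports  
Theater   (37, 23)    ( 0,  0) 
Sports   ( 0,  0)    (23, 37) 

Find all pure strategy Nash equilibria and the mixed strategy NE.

Pure NE: (Theater, Theater) and (Sports, Sports); Mixed NE: p = 0.6167, q = 0.3833

Work:
Check pure NE:
(Theater, Theater): (37, 23) - no unilateral deviation beneficial
(Sports, Sports): (23, 37) - no unilateral deviation beneficial
Mixed NE: P1 plays Theater with p = 0.6167, P2 plays Theater with q = 0.3833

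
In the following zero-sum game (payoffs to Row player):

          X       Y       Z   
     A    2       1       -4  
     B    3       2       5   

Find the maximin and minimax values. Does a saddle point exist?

Maximin = 2, Minimax = 2, Saddle: True

Work:
Row minimums: [-4, 2] → maximin = 2
Column maximums: [3, 2, 5] → minimax = 2
Saddle point exists! Game value = 2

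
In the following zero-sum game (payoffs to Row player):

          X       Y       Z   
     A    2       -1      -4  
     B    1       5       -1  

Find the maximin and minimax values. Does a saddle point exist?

Maximin = -1, Minimax = -1, Saddle: True

Work:
Row minimums: [-4, -1] → maximin = -1
Column maximums: [2, 5, -1] → minimax = -1
Saddle point exists! Game value = -1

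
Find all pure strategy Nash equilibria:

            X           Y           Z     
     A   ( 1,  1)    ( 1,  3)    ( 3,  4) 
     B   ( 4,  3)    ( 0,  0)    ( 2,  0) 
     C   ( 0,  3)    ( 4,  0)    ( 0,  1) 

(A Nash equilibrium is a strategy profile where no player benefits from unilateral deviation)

Nash equilibrium: (A, Z), (B, X)

Work:
Best responses:
  P1 vs X: payoffs [1, 4, 0] → best response B (payoff 4)
  P1 vs Y: payoffs [1, 0, 4] → best response C (payoff 4)
  P1 vs Z: payoffs [3, 2, 0] → best response A (payoff 3)
  P2 vs A: payoffs [1, 3, 4] → best response Z (payoff 4)
  P2 vs B: payoffs [3, 0, 0] → best response X (payoff 3)
  P2 vs C: payoffs [3, 0, 1] → best response X (payoff 3)
Mutual best responses: (A,Z), (B,X) → Nash equilibria.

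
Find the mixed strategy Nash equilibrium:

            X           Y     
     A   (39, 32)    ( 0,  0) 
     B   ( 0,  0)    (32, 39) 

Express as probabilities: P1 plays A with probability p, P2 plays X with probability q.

p = 0.5493, q = 0.4507

Work:
Find probabilities that make opponent indifferent:
P2 chooses q to make P1 indifferent between A and B
P1 chooses p to make P2 indifferent between X and Y
Mixed NE: P1 plays (A: 0.5493, B: 0.4507), P2 plays (X: 0.4507, Y: 0.5493)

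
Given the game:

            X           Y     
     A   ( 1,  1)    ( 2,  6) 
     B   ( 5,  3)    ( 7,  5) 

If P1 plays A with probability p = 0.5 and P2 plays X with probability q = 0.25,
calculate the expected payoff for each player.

E[P1] = 4.125, E[P2] = 4.625

Work:
E[P1] = p·q·π₁(A,X) + p·(1-q)·π₁(A,Y) + (1-p)·q·π₁(B,X) + (1-p)·(1-q)·π₁(B,Y)
= 0.5·0.25·1 + 0.5·0.75·2 + 0.5·0.25·5 + 0.5·0.75·7
= 4.125

E[P2] = 4.625 (similar calculation)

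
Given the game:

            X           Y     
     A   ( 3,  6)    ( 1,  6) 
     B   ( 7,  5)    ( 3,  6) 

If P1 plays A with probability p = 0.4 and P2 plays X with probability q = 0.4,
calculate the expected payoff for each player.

E[P1] = 3.48, E[P2] = 5.76

Work:
E[P1] = p·q·π₁(A,X) + p·(1-q)·π₁(A,Y) + (1-p)·q·π₁(B,X) + (1-p)·(1-q)·π₁(B,Y)
= 0.4·0.4·3 + 0.4·0.6·1 + 0.6·0.4·7 + 0.6·0.6·3
= 3.48

E[P2] = 5.76 (similar calculation)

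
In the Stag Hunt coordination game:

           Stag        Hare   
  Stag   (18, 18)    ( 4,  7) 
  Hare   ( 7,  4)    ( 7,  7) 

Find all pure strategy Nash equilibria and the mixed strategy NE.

Pure NE: (Stag, Stag) and (Hare, Hare); Mixed NE: p = 0.2143, q = 0.2143

Work:
Check pure NE:
(Stag, Stag): (18, 18) - no unilateral deviation beneficial
(Hare, Hare): (7, 7) - no unilateral deviation beneficial
Mixed NE: P1 plays Stag with p = 0.2143, P2 plays Stag with q = 0.2143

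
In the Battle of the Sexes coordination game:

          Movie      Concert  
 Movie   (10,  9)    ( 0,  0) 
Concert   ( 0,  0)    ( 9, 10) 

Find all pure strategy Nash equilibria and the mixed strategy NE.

Pure NE: (Movie, Movie) and (Concert, Concert); Mixed NE: p = 0.5263, q = 0.4737

Work:
Check pure NE:
(Movie, Movie): (10, 9) - no unilateral deviation beneficial
(Concert, Concert): (9, 10) - no unilateral deviation beneficial
Mixed NE: P1 plays Movie with p = 0.5263, P2 plays Movie with q = 0.4737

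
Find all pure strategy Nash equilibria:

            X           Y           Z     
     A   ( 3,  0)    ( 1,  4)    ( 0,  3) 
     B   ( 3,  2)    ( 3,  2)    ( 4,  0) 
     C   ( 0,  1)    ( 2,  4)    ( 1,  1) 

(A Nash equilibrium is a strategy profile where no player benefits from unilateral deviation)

Nash equilibrium: (B, X), (B, Y)

Work:
Best responses:
  P1 vs X: payoffs [3, 3, 0] → best response A/B (payoff 3)
  P1 vs Y: payoffs [1, 3, 2] → best response B (payoff 3)
  P1 vs Z: payoffs [0, 4, 1] → best response B (payoff 4)
  P2 vs A: payoffs [0, 4, 3] → best response Y (payoff 4)
  P2 vs B: payoffs [2, 2, 0] → best response X/Y (payoff 2)
  P2 vs C: payoffs [1, 4, 1] → best response Y (payoff 4)
Mutual best responses: (B,X), (B,Y) → Nash equilibria.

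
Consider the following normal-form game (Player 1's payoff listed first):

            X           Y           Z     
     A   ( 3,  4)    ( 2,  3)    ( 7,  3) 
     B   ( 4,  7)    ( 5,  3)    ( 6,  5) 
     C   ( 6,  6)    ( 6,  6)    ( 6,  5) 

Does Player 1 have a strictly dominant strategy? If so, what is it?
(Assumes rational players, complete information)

No strictly dominant strategy exists for Player 1

Work:
A strategy strictly dominates another if it gives a strictly higher payoff against every opponent action. Compare each pair of P1's strategies column-by-column:
  A vs B: [3 vs 4, 2 vs 5, 7 vs 6] → A does not strictly dominate B (column X: 3 ≤ 4)
  A vs C: [3 vs 6, 2 vs 6, 7 vs 6] → A does not strictly dominate C (column X: 3 ≤ 6)
  B vs A: [4 vs 3, 5 vs 2, 6 vs 7] → B does not strictly dominate A (column Z: 6 ≤ 7)
  B vs C: [4 vs 6, 5 vs 6, 6 vs 6] → B does not strictly dominate C (column X: 4 ≤ 6)
  C vs A: [6 vs 3, 6 vs 2, 6 vs 7] → C does not strictly dominate A (column Z: 6 ≤ 7)
  C vs B: [6 vs 4, 6 vs 5, 6 vs 6] → C does not strictly dominate B (column Z: 6 ≤ 6)
No single strategy strictly dominates all others → no strictly dominant strategy.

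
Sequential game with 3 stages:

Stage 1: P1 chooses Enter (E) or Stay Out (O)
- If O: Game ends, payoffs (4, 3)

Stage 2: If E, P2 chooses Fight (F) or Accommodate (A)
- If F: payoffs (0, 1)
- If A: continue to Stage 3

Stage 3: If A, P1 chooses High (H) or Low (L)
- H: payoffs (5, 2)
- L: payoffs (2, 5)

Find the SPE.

SPE: (E, A, H); Outcome (5, 2)

Work:
Stage 3: P1 chooses H (5 vs 2)
Stage 2: P2: F->1, A->2 (anticipating H). Choose A
Stage 1: P1: O->4, E->5 (anticipating A, H). Choose E
SPE path: E -> A -> H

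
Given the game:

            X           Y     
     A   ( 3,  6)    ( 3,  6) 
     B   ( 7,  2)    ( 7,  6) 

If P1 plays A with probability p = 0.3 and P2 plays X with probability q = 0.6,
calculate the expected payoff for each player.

E[P1] = 5.8, E[P2] = 4.32

Work:
E[P1] = p·q·π₁(A,X) + p·(1-q)·π₁(A,Y) + (1-p)·q·π₁(B,X) + (1-p)·(1-q)·π₁(B,Y)
= 0.3·0.6·3 + 0.3·0.4·3 + 0.7·0.6·7 + 0.7·0.4·7
= 5.8

E[P2] = 4.32 (similar calculation)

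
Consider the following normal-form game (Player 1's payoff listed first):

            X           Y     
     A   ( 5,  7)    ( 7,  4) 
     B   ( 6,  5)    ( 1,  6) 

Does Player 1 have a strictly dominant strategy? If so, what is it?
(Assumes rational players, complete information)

No strictly dominant strategy exists for Player 1

Work:
A strategy strictly dominates another if it gives a strictly higher payoff against every opponent action. Compare each pair of P1's strategies column-by-column:
  A vs B: [5 vs 6, 7 vs 1] → A does not strictly dominate B (column X: 5 ≤ 6)
  B vs A: [6 vs 5, 1 vs 7] → B does not strictly dominate A (column Y: 1 ≤ 7)
No single strategy strictly dominates all others → no strictly dominant strategy.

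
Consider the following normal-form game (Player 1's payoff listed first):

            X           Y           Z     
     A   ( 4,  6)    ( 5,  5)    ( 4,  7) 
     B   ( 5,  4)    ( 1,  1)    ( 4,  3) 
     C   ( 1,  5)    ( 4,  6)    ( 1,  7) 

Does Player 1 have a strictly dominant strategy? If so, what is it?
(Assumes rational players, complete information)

No strictly dominant strategy exists for Player 1

Work:
A strategy strictly dominates another if it gives a strictly higher payoff against every opponent action. Compare each pair of P1's strategies column-by-column:
  A vs B: [4 vs 5, 5 vs 1, 4 vs 4] → A does not strictly dominate B (column X: 4 ≤ 5)
  A vs C: [4 vs 1, 5 vs 4, 4 vs 1] → A strictly dominates C
  B vs A: [5 vs 4, 1 vs 5, 4 vs 4] → B does not strictly dominate A (column Y: 1 ≤ 5)
  B vs C: [5 vs 1, 1 vs 4, 4 vs 1] → B does not strictly dominate C (column Y: 1 ≤ 4)
  C vs A: [1 vs 4, 4 vs 5, 1 vs 4] → C does not strictly dominate A (column X: 1 ≤ 4)
  C vs B: [1 vs 5, 4 vs 1, 1 vs 4] → C does not strictly dominate B (column X: 1 ≤ 5)
No single strategy strictly dominates all others → no strictly dominant strategy.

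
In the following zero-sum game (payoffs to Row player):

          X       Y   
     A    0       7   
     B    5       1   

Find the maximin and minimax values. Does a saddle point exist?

Maximin = 1, Minimax = 5, Saddle: False

Work:
Row minimums: [0, 1] → maximin = 1
Column maximums: [5, 7] → minimax = 5
No saddle point (maximin ≠ minimax). Mixed strategy needed.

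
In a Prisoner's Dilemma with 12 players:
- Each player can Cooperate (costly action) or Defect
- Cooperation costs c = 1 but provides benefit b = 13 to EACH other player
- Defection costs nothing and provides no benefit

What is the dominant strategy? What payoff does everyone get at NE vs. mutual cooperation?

Dominant: Defect; NE payoff = 0; Coop payoff = 142

Work:
Defect dominates (saves cost c = 1, benefit to others is external)
NE: All defect → everyone gets 0
If all cooperate: each receives (11)×13 - 1 = 142
Social dilemma: 142 > 0 but NE gives 0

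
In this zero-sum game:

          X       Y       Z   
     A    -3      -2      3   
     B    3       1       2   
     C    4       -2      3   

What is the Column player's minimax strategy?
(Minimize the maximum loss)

Column should play Y, value = 1

Work:
Column player minimizes Row's maximum payoff:
Column X: max payoff to Row = 4
Column Y: max payoff to Row = 1
Column Z: max payoff to Row = 3
Minimum is 1, achieved by column Y.
Minimax strategy: Y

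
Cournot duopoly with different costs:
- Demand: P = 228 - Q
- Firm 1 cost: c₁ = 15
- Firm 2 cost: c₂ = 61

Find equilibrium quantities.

q₁* = 86.33, q₂* = 40.33

Work:
Reaction: q₁ = (228 - 15 - q₂)/2
Reaction: q₂ = (228 - 61 - q₁)/2
Solve simultaneously:
q₁* = (228 - 2×15 + 61)/3 = 86.33
q₂* = (228 - 2×61 + 15)/3 = 40.33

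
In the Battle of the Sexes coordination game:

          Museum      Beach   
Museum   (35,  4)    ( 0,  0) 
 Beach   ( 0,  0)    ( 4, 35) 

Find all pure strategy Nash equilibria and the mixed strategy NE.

Pure NE: (Museum, Museum) and (Beach, Beach); Mixed NE: p = 0.8974, q = 0.1026

Work:
Check pure NE:
(Museum, Museum): (35, 4) - no unilateral deviation beneficial
(Beach, Beach): (4, 35) - no unilateral deviation beneficial
Mixed NE: P1 plays Museum with p = 0.8974, P2 plays Museum with q = 0.1026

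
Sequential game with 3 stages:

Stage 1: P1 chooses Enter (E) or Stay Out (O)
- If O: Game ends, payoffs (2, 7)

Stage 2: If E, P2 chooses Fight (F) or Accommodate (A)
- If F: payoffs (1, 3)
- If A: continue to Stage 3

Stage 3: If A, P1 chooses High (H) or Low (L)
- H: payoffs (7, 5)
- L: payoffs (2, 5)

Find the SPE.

SPE: (E, A, H); Outcome (7, 5)

Work:
Stage 3: P1 chooses H (7 vs 2)
Stage 2: P2: F->3, A->5 (anticipating H). Choose A
Stage 1: P1: O->2, E->7 (anticipating A, H). Choose E
SPE path: E -> A -> H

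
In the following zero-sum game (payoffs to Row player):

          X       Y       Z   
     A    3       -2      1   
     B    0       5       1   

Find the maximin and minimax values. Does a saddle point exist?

Maximin = 0, Minimax = 1, Saddle: False

Work:
Row minimums: [-2, 0] → maximin = 0
Column maximums: [3, 5, 1] → minimax = 1
No saddle point (maximin ≠ minimax). Mixed strategy needed.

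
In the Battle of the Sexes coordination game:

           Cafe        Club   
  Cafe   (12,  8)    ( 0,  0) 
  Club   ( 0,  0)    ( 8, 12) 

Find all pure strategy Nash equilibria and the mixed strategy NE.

Pure NE: (Cafe, Cafe) and (Club, Club); Mixed NE: p = 0.6, q = 0.4

Work:
Check pure NE:
(Cafe, Cafe): (12, 8) - no unilateral deviation beneficial
(Club, Club): (8, 12) - no unilateral deviation beneficial
Mixed NE: P1 plays Cafe with p = 0.6, P2 plays Cafe with q = 0.4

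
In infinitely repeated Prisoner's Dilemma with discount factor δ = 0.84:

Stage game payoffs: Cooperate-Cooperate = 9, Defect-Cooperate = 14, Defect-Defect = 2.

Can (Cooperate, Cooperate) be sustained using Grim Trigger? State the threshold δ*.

δ* = 0.4167; since δ = 0.84 ≥ 0.4167, cooperation can be sustained

Work:
For Grim Trigger:
Cooperate forever: 9/(1-δ)
Defect then punished: 14 + 2·δ/(1-δ)
Need: 9/(1-δ) ≥ 14 + 2·δ/(1-δ)
Solving: δ ≥ (T-R)/(T-P) = (14-9)/(14-2) = 0.4167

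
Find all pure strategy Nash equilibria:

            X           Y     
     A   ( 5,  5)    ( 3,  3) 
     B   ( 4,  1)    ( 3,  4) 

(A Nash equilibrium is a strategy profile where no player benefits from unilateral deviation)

Nash equilibrium: (A, X), (B, Y)

Work:
Best responses:
  P1 vs X: payoffs [5, 4] → best response A (payoff 5)
  P1 vs Y: payoffs [3, 3] → best response A/B (payoff 3)
  P2 vs A: payoffs [5, 3] → best response X (payoff 5)
  P2 vs B: payoffs [1, 4] → best response Y (payoff 4)
Mutual best responses: (A,X), (B,Y) → Nash equilibria.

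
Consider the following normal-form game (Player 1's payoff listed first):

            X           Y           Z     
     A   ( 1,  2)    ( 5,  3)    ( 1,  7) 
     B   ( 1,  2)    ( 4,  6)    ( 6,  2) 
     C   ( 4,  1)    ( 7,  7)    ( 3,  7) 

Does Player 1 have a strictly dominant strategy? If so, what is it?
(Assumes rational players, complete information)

No strictly dominant strategy exists for Player 1

Work:
A strategy strictly dominates another if it gives a strictly higher payoff against every opponent action. Compare each pair of P1's strategies column-by-column:
  A vs B: [1 vs 1, 5 vs 4, 1 vs 6] → A does not strictly dominate B (column X: 1 ≤ 1)
  A vs C: [1 vs 4, 5 vs 7, 1 vs 3] → A does not strictly dominate C (column X: 1 ≤ 4)
  B vs A: [1 vs 1, 4 vs 5, 6 vs 1] → B does not strictly dominate A (column X: 1 ≤ 1)
  B vs C: [1 vs 4, 4 vs 7, 6 vs 3] → B does not strictly dominate C (column X: 1 ≤ 4)
  C vs A: [4 vs 1, 7 vs 5, 3 vs 1] → C strictly dominates A
  C vs B: [4 vs 1, 7 vs 4, 3 vs 6] → C does not strictly dominate B (column Z: 3 ≤ 6)
No single strategy strictly dominates all others → no strictly dominant strategy.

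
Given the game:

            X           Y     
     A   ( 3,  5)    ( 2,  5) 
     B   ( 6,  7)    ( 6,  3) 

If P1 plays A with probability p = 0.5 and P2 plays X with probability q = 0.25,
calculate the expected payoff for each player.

E[P1] = 4.125, E[P2] = 4.5

Work:
E[P1] = p·q·π₁(A,X) + p·(1-q)·π₁(A,Y) + (1-p)·q·π₁(B,X) + (1-p)·(1-q)·π₁(B,Y)
= 0.5·0.25·3 + 0.5·0.75·2 + 0.5·0.25·6 + 0.5·0.75·6
= 4.125

E[P2] = 4.5 (similar calculation)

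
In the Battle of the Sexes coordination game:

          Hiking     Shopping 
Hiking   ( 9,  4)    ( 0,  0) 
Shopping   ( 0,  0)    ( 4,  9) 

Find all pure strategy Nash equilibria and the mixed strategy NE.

Pure NE: (Hiking, Hiking) and (Shopping, Shopping); Mixed NE: p = 0.6923, q = 0.3077

Work:
Check pure NE:
(Hiking, Hiking): (9, 4) - no unilateral deviation beneficial
(Shopping, Shopping): (4, 9) - no unilateral deviation beneficial
Mixed NE: P1 plays Hiking with p = 0.6923, P2 plays Hiking with q = 0.3077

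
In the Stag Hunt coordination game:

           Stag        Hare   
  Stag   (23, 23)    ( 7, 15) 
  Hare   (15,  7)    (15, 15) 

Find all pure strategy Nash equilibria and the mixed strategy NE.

Pure NE: (Stag, Stag) and (Hare, Hare); Mixed NE: p = 0.5, q = 0.5

Work:
Check pure NE:
(Stag, Stag): (23, 23) - no unilateral deviation beneficial
(Hare, Hare): (15, 15) - no unilateral deviation beneficial
Mixed NE: P1 plays Stag with p = 0.5, P2 plays Stag with q = 0.5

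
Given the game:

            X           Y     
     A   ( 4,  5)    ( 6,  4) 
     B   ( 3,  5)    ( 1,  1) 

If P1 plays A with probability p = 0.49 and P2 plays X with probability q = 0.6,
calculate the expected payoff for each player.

E[P1] = 3.474, E[P2] = 3.988

Work:
E[P1] = p·q·π₁(A,X) + p·(1-q)·π₁(A,Y) + (1-p)·q·π₁(B,X) + (1-p)·(1-q)·π₁(B,Y)
= 0.49·0.6·4 + 0.49·0.4·6 + 0.51·0.6·3 + 0.51·0.4·1
= 3.474

E[P2] = 3.988 (similar calculation)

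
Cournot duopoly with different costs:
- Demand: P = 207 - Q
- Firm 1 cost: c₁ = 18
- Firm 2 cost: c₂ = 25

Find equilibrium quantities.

q₁* = 65.33, q₂* = 58.33

Work:
Reaction: q₁ = (207 - 18 - q₂)/2
Reaction: q₂ = (207 - 25 - q₁)/2
Solve simultaneously:
q₁* = (207 - 2×18 + 25)/3 = 65.33
q₂* = (207 - 2×25 + 18)/3 = 58.33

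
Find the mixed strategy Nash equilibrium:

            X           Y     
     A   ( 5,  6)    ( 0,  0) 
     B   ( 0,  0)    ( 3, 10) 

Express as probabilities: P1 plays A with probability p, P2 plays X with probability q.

p = 0.625, q = 0.375

Work:
Find probabilities that make opponent indifferent:
P2 chooses q to make P1 indifferent between A and B
P1 chooses p to make P2 indifferent between X and Y
Mixed NE: P1 plays (A: 0.625, B: 0.375), P2 plays (X: 0.375, Y: 0.625)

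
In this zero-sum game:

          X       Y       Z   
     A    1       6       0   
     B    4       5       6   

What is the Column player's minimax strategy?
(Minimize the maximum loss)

Column should play X, value = 4

Work:
Column player minimizes Row's maximum payoff:
Column X: max payoff to Row = 4
Column Y: max payoff to Row = 6
Column Z: max payoff to Row = 6
Minimum is 4, achieved by column X.
Minimax strategy: X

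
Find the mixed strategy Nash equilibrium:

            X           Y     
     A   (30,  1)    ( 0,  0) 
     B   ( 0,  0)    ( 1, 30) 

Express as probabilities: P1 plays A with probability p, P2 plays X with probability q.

p = 0.9677, q = 0.0323

Work:
Find probabilities that make opponent indifferent:
P2 chooses q to make P1 indifferent between A and B
P1 chooses p to make P2 indifferent between X and Y
Mixed NE: P1 plays (A: 0.9677, B: 0.0323), P2 plays (X: 0.0323, Y: 0.9677)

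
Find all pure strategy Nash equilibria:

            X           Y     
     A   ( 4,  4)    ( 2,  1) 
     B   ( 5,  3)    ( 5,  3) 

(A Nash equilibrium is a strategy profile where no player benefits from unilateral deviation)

Nash equilibrium: (B, X), (B, Y)

Work:
Best responses:
  P1 vs X: payoffs [4, 5] → best response B (payoff 5)
  P1 vs Y: payoffs [2, 5] → best response B (payoff 5)
  P2 vs A: payoffs [4, 1] → best response X (payoff 4)
  P2 vs B: payoffs [3, 3] → best response X/Y (payoff 3)
Mutual best responses: (B,X), (B,Y) → Nash equilibria.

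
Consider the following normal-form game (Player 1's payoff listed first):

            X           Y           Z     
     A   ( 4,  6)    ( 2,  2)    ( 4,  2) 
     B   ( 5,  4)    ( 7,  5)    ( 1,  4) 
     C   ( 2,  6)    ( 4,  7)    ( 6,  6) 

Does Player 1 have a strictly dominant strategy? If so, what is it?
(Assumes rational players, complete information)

No strictly dominant strategy exists for Player 1

Work:
A strategy strictly dominates another if it gives a strictly higher payoff against every opponent action. Compare each pair of P1's strategies column-by-column:
  A vs B: [4 vs 5, 2 vs 7, 4 vs 1] → A does not strictly dominate B (column X: 4 ≤ 5)
  A vs C: [4 vs 2, 2 vs 4, 4 vs 6] → A does not strictly dominate C (column Y: 2 ≤ 4)
  B vs A: [5 vs 4, 7 vs 2, 1 vs 4] → B does not strictly dominate A (column Z: 1 ≤ 4)
  B vs C: [5 vs 2, 7 vs 4, 1 vs 6] → B does not strictly dominate C (column Z: 1 ≤ 6)
  C vs A: [2 vs 4, 4 vs 2, 6 vs 4] → C does not strictly dominate A (column X: 2 ≤ 4)
  C vs B: [2 vs 5, 4 vs 7, 6 vs 1] → C does not strictly dominate B (column X: 2 ≤ 5)
No single strategy strictly dominates all others → no strictly dominant strategy.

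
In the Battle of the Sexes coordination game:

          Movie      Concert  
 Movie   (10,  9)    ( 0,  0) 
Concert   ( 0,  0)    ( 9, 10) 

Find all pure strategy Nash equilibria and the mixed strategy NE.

Pure NE: (Movie, Movie) and (Concert, Concert); Mixed NE: p = 0.5263, q = 0.4737

Work:
Check pure NE:
(Movie, Movie): (10, 9) - no unilateral deviation beneficial
(Concert, Concert): (9, 10) - no unilateral deviation beneficial
Mixed NE: P1 plays Movie with p = 0.5263, P2 plays Movie with q = 0.4737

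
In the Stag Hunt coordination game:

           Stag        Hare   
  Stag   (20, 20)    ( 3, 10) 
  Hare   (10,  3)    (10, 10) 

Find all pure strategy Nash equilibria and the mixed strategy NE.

Pure NE: (Stag, Stag) and (Hare, Hare); Mixed NE: p = 0.4118, q = 0.4118

Work:
Check pure NE:
(Stag, Stag): (20, 20) - no unilateral deviation beneficial
(Hare, Hare): (10, 10) - no unilateral deviation beneficial
Mixed NE: P1 plays Stag with p = 0.4118, P2 plays Stag with q = 0.4118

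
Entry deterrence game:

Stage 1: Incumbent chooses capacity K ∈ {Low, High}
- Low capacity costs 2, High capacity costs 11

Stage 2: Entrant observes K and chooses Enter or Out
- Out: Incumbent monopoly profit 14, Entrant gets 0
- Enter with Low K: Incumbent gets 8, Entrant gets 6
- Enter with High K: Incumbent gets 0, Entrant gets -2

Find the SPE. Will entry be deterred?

SPE: (Low, Enter|Low, Out|High); Entry not deterred. Incumbent net profit = 6, Entrant gets 6

Work:
After Low K: Entrant enters (6 > 0)
After High K: Entrant stays out (-2 < 0)
Incumbent: Low → 8−2=6, High → 14−11=3
Incumbent chooses Low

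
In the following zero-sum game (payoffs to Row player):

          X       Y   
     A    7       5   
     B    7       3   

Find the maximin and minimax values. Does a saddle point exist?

Maximin = 5, Minimax = 5, Saddle: True

Work:
Row minimums: [5, 3] → maximin = 5
Column maximums: [7, 5] → minimax = 5
Saddle point exists! Game value = 5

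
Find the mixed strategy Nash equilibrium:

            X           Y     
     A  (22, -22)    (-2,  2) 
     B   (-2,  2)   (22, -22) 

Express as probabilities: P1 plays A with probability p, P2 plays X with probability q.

p = 0.5, q = 0.5

Work:
Find probabilities that make opponent indifferent:
P2 chooses q to make P1 indifferent between A and B
P1 chooses p to make P2 indifferent between X and Y
Mixed NE: P1 plays (A: 0.5, B: 0.5), P2 plays (X: 0.5, Y: 0.5)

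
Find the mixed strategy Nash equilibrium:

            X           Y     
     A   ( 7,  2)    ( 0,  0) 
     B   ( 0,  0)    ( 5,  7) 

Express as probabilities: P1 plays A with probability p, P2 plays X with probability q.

p = 0.7778, q = 0.4167

Work:
Find probabilities that make opponent indifferent:
P2 chooses q to make P1 indifferent between A and B
P1 chooses p to make P2 indifferent between X and Y
Mixed NE: P1 plays (A: 0.7778, B: 0.2222), P2 plays (X: 0.4167, Y: 0.5833)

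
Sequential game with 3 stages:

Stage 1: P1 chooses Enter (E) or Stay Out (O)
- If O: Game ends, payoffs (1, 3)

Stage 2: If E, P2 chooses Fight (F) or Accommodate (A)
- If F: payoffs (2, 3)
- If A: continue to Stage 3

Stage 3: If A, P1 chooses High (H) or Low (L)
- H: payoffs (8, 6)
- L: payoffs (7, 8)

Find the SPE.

SPE: (E, A, H); Outcome (8, 6)

Work:
Stage 3: P1 chooses H (8 vs 7)
Stage 2: P2: F->3, A->6 (anticipating H). Choose A
Stage 1: P1: O->1, E->8 (anticipating A, H). Choose E
SPE path: E -> A -> H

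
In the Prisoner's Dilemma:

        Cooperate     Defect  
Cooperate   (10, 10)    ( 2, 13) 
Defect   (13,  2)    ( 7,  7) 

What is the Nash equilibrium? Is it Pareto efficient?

(Defect, Defect) is NE; not Pareto efficient

Work:
Defect dominates Cooperate for both players:
If P2 cooperates: Defect (13) > Cooperate (10)
If P2 defects: Defect (7) > Cooperate (2)
NE: (Defect, Defect) with payoff (7, 7)
But (Cooperate, Cooperate) = (10, 10) Pareto dominates (7, 7)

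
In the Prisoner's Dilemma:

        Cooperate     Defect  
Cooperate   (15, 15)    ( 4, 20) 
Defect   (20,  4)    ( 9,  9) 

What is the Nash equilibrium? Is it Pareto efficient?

(Defect, Defect) is NE; not Pareto efficient

Work:
Defect dominates Cooperate for both players:
If P2 cooperates: Defect (20) > Cooperate (15)
If P2 defects: Defect (9) > Cooperate (4)
NE: (Defect, Defect) with payoff (9, 9)
But (Cooperate, Cooperate) = (15, 15) Pareto dominates (9, 9)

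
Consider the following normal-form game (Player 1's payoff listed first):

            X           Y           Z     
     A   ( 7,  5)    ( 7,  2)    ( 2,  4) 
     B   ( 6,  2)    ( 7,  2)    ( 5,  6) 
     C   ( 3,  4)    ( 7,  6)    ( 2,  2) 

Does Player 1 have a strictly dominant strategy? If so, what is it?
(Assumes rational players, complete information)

No strictly dominant strategy exists for Player 1

Work:
A strategy strictly dominates another if it gives a strictly higher payoff against every opponent action. Compare each pair of P1's strategies column-by-column:
  A vs B: [7 vs 6, 7 vs 7, 2 vs 5] → A does not strictly dominate B (column Y: 7 ≤ 7)
  A vs C: [7 vs 3, 7 vs 7, 2 vs 2] → A does not strictly dominate C (column Y: 7 ≤ 7)
  B vs A: [6 vs 7, 7 vs 7, 5 vs 2] → B does not strictly dominate A (column X: 6 ≤ 7)
  B vs C: [6 vs 3, 7 vs 7, 5 vs 2] → B does not strictly dominate C (column Y: 7 ≤ 7)
  C vs A: [3 vs 7, 7 vs 7, 2 vs 2] → C does not strictly dominate A (column X: 3 ≤ 7)
  C vs B: [3 vs 6, 7 vs 7, 2 vs 5] → C does not strictly dominate B (column X: 3 ≤ 6)
No single strategy strictly dominates all others → no strictly dominant strategy.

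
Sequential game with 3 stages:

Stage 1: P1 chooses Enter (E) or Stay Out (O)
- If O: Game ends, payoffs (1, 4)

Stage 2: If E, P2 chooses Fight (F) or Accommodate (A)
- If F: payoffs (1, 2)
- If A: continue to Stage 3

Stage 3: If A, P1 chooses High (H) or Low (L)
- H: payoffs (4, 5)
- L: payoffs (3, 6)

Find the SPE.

SPE: (E, A, H); Outcome (4, 5)

Work:
Stage 3: P1 chooses H (4 vs 3)
Stage 2: P2: F->2, A->5 (anticipating H). Choose A
Stage 1: P1: O->1, E->4 (anticipating A, H). Choose E
SPE path: E -> A -> H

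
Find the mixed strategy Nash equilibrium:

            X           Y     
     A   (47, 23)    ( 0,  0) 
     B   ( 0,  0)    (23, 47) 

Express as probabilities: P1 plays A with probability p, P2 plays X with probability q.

p = 0.6714, q = 0.3286

Work:
Find probabilities that make opponent indifferent:
P2 chooses q to make P1 indifferent between A and B
P1 chooses p to make P2 indifferent between X and Y
Mixed NE: P1 plays (A: 0.6714, B: 0.3286), P2 plays (X: 0.3286, Y: 0.6714)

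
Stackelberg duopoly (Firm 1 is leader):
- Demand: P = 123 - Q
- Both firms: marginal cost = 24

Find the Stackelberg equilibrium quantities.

q₁* (leader) = 49.5, q₂* (follower) = 24.75

Work:
Follower's reaction: q₂ = (a - c - q₁)/2
Leader substitutes: π₁ = q₁·(a - q₁ - (a-c-q₁)/2 - c)
FOC: q₁* = (123 - 24)/2 = 49.50
Then: q₂* = (123 - 24 - 49.5)/2 = 24.75
Leader has first-mover advantage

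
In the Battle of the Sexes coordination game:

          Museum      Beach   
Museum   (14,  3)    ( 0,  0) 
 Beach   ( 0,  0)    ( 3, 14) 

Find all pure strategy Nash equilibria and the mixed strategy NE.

Pure NE: (Museum, Museum) and (Beach, Beach); Mixed NE: p = 0.8235, q = 0.1765

Work:
Check pure NE:
(Museum, Museum): (14, 3) - no unilateral deviation beneficial
(Beach, Beach): (3, 14) - no unilateral deviation beneficial
Mixed NE: P1 plays Museum with p = 0.8235, P2 plays Museum with q = 0.1765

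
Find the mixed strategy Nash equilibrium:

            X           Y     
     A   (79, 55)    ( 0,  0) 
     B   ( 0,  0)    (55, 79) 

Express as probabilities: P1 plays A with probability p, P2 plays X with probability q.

p = 0.5896, q = 0.4104

Work:
Find probabilities that make opponent indifferent:
P2 chooses q to make P1 indifferent between A and B
P1 chooses p to make P2 indifferent between X and Y
Mixed NE: P1 plays (A: 0.5896, B: 0.4104), P2 plays (X: 0.4104, Y: 0.5896)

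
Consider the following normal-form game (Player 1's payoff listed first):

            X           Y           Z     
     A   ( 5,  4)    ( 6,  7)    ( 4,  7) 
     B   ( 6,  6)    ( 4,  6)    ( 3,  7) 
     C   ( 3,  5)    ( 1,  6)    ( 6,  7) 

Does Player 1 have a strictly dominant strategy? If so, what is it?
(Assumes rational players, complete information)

No strictly dominant strategy exists for Player 1

Work:
A strategy strictly dominates another if it gives a strictly higher payoff against every opponent action. Compare each pair of P1's strategies column-by-column:
  A vs B: [5 vs 6, 6 vs 4, 4 vs 3] → A does not strictly dominate B (column X: 5 ≤ 6)
  A vs C: [5 vs 3, 6 vs 1, 4 vs 6] → A does not strictly dominate C (column Z: 4 ≤ 6)
  B vs A: [6 vs 5, 4 vs 6, 3 vs 4] → B does not strictly dominate A (column Y: 4 ≤ 6)
  B vs C: [6 vs 3, 4 vs 1, 3 vs 6] → B does not strictly dominate C (column Z: 3 ≤ 6)
  C vs A: [3 vs 5, 1 vs 6, 6 vs 4] → C does not strictly dominate A (column X: 3 ≤ 5)
  C vs B: [3 vs 6, 1 vs 4, 6 vs 3] → C does not strictly dominate B (column X: 3 ≤ 6)
No single strategy strictly dominates all others → no strictly dominant strategy.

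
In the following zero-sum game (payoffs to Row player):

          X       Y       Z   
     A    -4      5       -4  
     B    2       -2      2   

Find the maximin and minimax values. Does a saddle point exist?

Maximin = -2, Minimax = 2, Saddle: False

Work:
Row minimums: [-4, -2] → maximin = -2
Column maximums: [2, 5, 2] → minimax = 2
No saddle point (maximin ≠ minimax). Mixed strategy needed.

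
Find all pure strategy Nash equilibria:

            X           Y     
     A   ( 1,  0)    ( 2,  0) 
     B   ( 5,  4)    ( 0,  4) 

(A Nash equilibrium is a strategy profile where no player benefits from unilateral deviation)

Nash equilibrium: (A, Y), (B, X)

Work:
Best responses:
  P1 vs X: payoffs [1, 5] → best response B (payoff 5)
  P1 vs Y: payoffs [2, 0] → best response A (payoff 2)
  P2 vs A: payoffs [0, 0] → best response X/Y (payoff 0)
  P2 vs B: payoffs [4, 4] → best response X/Y (payoff 4)
Mutual best responses: (A,Y), (B,X) → Nash equilibria.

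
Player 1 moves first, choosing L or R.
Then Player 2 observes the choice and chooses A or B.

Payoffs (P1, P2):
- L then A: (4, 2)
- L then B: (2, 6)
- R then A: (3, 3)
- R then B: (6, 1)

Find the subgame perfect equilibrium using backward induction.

P1 plays R, P2 plays B after L and A after R; Payoff (3, 3)

Work:
Backward induction:
After L: P2 chooses B → P1 gets 2
After R: P2 chooses A → P1 gets 3
P1 chooses R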